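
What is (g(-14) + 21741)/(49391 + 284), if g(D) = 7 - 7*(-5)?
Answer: 21783/49675 ≈ 0.43851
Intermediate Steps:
g(D) = 42 (g(D) = 7 + 35 = 42)
(g(-14) + 21741)/(49391 + 284) = (42 + 21741)/(49391 + 284) = 21783/49675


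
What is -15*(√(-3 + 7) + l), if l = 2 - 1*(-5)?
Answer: -135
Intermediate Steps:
l = 7 (l = 2 + 5 = 7)
-15*(√(-3 + 7) + l) = -15*(√(-3 + 7) + 7) = -15*(√4 + 7) = -15*(2 + 7) = -15*9 = -135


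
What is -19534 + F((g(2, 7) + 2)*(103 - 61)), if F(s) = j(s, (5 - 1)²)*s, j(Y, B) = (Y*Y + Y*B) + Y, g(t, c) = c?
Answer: 56419646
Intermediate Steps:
j(Y, B) = Y + Y² + B*Y (j(Y, B) = (Y² + B*Y) + Y = Y + Y² + B*Y)
F(s) = s²*(17 + s) (F(s) = (s*(1 + (5 - 1)² + s))*s = (s*(1 + 4² + s))*s = (s*(1 + 16 + s))*s = (s*(17 + s))*s = s²*(17 + s))
-19534 + F((g(2, 7) + 2)*(103 - 61)) = -19534 + ((7 + 2)*(103 - 61))²*(17 + (7 + 2)*(103 - 61)) = -19534 + (9*42)²*(17 + 9*42) = -19534 + 378²*(17 + 378) = -19534 + 142884*395 = -19534 + 56439180 = 56419646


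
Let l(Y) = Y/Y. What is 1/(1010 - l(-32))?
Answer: 1/1009 ≈ 0.00099108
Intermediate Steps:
l(Y) = 1
1/(1010 - l(-32)) = 1/(1010 - 1*1) = 1/(1010 - 1) = 1/1009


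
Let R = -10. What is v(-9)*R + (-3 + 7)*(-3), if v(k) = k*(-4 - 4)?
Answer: -732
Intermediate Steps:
v(k) = -8*k (v(k) = k*(-8) = -8*k)
v(-9)*R + (-3 + 7)*(-3) = -8*(-9)*(-10) + (-3 + 7)*(-3) = 72*(-10) + 4*(-3) = -720 - 12 = -732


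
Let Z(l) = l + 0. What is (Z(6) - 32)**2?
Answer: 676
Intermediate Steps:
Z(l) = l
(Z(6) - 32)**2 = (6 - 32)**2 = (-26)**2 = 676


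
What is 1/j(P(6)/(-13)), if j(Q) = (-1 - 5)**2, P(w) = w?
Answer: 1/36 ≈ 0.027778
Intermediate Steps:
j(Q) = 36 (j(Q) = (-6)**2 = 36)
1/j(P(6)/(-13)) = 1/36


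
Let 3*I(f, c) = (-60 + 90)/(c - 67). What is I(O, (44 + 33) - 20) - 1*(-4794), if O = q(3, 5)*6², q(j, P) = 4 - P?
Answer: 4793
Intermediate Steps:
O = -36 (O = (4 - 1*5)*6² = (4 - 5)*36 = -1*36 = -36)
I(f, c) = 10/(-67 + c) (I(f, c) = ((-60 + 90)/(c - 67))/3 = (30/(-67 + c))/3 = 10/(-67 + c))
I(O, (44 + 33) - 20) - 1*(-4794) = 10/(-67 + ((44 + 33) - 20)) - 1*(-4794) = 10/(-67 + (77 - 20)) + 4794 = 10/(-67 + 57) + 4794 = 10/(-10) + 4794 = 10*(-⅒) + 4794 = -1 + 4794 = 4793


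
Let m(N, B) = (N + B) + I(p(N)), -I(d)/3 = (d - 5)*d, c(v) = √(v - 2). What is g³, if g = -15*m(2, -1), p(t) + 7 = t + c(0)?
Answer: 4005304875 - 8701981875*I*√2 ≈ 4.0053e+9 - 1.2306e+10*I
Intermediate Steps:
c(v) = √(-2 + v)
p(t) = -7 + t + I*√2 (p(t) = -7 + (t + √(-2 + 0)) = -7 + (t + √(-2)) = -7 + (t + I*√2) = -7 + t + I*√2)
I(d) = -3*d*(-5 + d) (I(d) = -3*(d - 5)*d = -3*(-5 + d)*d = -3*d*(-5 + d))
m(N, B) = B + N + 3*(-7 + N + I*√2)*(12 - N - I*√2) (m(N, B) = (N + B) + 3*(-7 + N + I*√2)*(5 - (-7 + N + I*√2)) = (B + N) + 3*(-7 + N + I*√2)*(5 + (7 - N - I*√2)) = (B + N) + 3*(-7 + N + I*√2)*(12 - N - I*√2) = B + N + 3*(-7 + N + I*√2)*(12 - N - I*√2))
g = -15 + 45*(-10 + I*√2)*(-5 + I*√2) (g = -15*(-1 + 2 - 3*(-12 + 2 + I*√2)*(-7 + 2 + I*√2)) = -15*(-1 + 2 - 3*(-10 + I*√2)*(-5 + I*√2)) = -15*(1 - 3*(-10 + I*√2)*(-5 + I*√2)) = -15 + 45*(-10 + I*√2)*(-5 + I*√2) ≈ 2145.0 - 954.59*I)
g³ = (2145 - 675*I*√2)³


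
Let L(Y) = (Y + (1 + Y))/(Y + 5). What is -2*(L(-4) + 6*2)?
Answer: -10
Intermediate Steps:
L(Y) = (1 + 2*Y)/(5 + Y)
-2*(L(-4) + 6*2) = -2*((1 + 2*(-4))/(5 - 4) + 6*2) = -2*((1 - 8)/1 + 12) = -2*(1*(-7) + 12) = -2*(-7 + 12) = -2*5 = -10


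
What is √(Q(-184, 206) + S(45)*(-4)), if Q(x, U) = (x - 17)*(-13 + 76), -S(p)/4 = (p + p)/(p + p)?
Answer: I*√12647 ≈ 112.46*I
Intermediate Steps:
S(p) = -4 (S(p) = -4*(p + p)/(p + p) = -4*2*p/(2*p) = -4*2*p*1/(2*p) = -4*1 = -4)
Q(x, U) = -1071 + 63*x (Q(x, U) = (-17 + x)*63 = -1071 + 63*x)
√(Q(-184, 206) + S(45)*(-4)) = √((-1071 + 63*(-184)) - 4*(-4)) = √((-1071 - 11592) + 16) = √(-12663 + 16) = √(-12647) = I*√12647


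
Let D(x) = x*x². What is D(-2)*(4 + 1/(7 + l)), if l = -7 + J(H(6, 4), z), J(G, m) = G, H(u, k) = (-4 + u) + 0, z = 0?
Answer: -36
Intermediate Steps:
D(x) = x³
H(u, k) = -4 + u
l = -5 (l = -7 + (-4 + 6) = -7 + 2 = -5)
D(-2)*(4 + 1/(7 + l)) = (-2)³*(4 + 1/(7 - 5)) = -8*(4 + 1/2) = -8*(4 + ½) = -8*9/2 = -36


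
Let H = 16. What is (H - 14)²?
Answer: 4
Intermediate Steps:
(H - 14)² = (16 - 14)² = 2² = 4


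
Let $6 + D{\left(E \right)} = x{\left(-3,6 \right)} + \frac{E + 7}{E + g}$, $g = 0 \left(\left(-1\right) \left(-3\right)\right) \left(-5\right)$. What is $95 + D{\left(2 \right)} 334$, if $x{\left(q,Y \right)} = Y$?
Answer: $1598$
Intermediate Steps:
$g = 0$ ($g = 0 \cdot 3 \left(-5\right) = 0 \left(-5\right) = 0$)
$D{\left(E \right)} = \frac{7 + E}{E}$ ($D{\left(E \right)} = -6 + \left(6 + \frac{E + 7}{E + 0}\right) = -6 + \left(6 + \frac{7 + E}{E}\right) = \frac{7 + E}{E}$)
$95 + D{\left(2 \right)} 334 = 95 + \frac{7 + 2}{2} \cdot 334 = 95 + \frac{1}{2} \cdot 9 \cdot 334 = 95 + \frac{9}{2} \cdot 334 = 95 + 1503 = 1598$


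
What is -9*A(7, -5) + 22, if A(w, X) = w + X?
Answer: 4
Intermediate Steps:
A(w, X) = X + w
-9*A(7, -5) + 22 = -9*(-5 + 7) + 22 = -9*2 + 22 = -18 + 22 = 4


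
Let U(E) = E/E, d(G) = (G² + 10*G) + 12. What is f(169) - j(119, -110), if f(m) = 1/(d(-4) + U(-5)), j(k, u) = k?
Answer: -1310/11 ≈ -119.09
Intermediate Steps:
d(G) = 12 + G² + 10*G
U(E) = 1
f(m) = -1/11 (f(m) = 1/((12 + (-4)² + 10*(-4)) + 1) = 1/((12 + 16 - 40) + 1) = 1/(-12 + 1) = 1/(-11) = -1/11)
f(169) - j(119, -110) = -1/11 - 1*119 = -1/11 - 119 = -1310/11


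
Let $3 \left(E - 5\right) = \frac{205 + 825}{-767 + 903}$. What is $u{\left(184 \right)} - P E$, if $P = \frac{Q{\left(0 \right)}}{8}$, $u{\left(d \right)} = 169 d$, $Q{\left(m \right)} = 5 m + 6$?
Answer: $\frac{8456577}{272} \approx 31090.0$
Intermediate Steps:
$Q{\left(m \right)} = 6 + 5 m$
$E = \frac{1535}{204}$ ($E = 5 + \frac{\left(205 + 825\right) \frac{1}{-767 + 903}}{3} = 5 + \frac{1030 \cdot \frac{1}{136}}{3} = 5 + \frac{1}{3} \cdot \frac{515}{68} = 5 + \frac{515}{204} = \frac{1535}{204} \approx 7.5245$)
$P = \frac{3}{4}$ ($P = \frac{6 + 5 \cdot 0}{8} = \left(6 + 0\right) \frac{1}{8} = 6 \cdot \frac{1}{8} = \frac{3}{4} \approx 0.75$)
$u{\left(184 \right)} - P E = 169 \cdot 184 - \frac{3}{4} \cdot \frac{1535}{204} = 31096 - \frac{1535}{272} = \frac{8456577}{272}$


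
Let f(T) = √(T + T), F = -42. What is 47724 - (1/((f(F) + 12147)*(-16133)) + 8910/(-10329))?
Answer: 11852807025949686023/248357069571299 - 2*I*√21/2380419197169 ≈ 47725.0 - 3.8502e-12*I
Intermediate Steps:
f(T) = √2*√T (f(T) = √(2*T) = √2*√T)
47724 - (1/((f(F) + 12147)*(-16133)) + 8910/(-10329)) = 47724 - (1/((√2*√(-42) + 12147)*(-16133)) + 8910/(-10329)) = 47724 - (-1/16133/(√2*(I*√42) + 12147) + 8910*(-1/10329)) = 47724 - (-1/16133/(2*I*√21 + 12147) - 270/313) = 47724 - (-1/16133/(12147 + 2*I*√21) - 270/313) = 47724 - (-1/(16133*(12147 + 2*I*√21)) - 270/313) = 47724 - (-270/313 - 1/(16133*(12147 + 2*I*√21))) = 47724 + (270/313 + 1/(16133*(12147 + 2*I*√21))) = 14937882/313 + 1/(16133*(12147 + 2*I*√21))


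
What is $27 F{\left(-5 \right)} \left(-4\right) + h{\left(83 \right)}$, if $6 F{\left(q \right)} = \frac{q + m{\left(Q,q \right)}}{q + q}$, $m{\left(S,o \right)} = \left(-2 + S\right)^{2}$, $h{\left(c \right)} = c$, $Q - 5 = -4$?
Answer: $\frac{379}{5} \approx 75.8$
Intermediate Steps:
$Q = 1$ ($Q = 5 - 4 = 1$)
$F{\left(q \right)} = \frac{1 + q}{12 q}$ ($F{\left(q \right)} = \frac{\left(q + \left(-2 + 1\right)^{2}\right) \frac{1}{q + q}}{6} = \frac{\left(q + \left(-1\right)^{2}\right) \frac{1}{2 q}}{6} = \frac{\left(q + 1\right) \frac{1}{2 q}}{6} = \frac{\left(1 + q\right) \frac{1}{2 q}}{6} = \frac{\frac{1}{2} \frac{1}{q} \left(1 + q\right)}{6} = \frac{1 + q}{12 q}$)
$27 F{\left(-5 \right)} \left(-4\right) + h{\left(83 \right)} = 27 \frac{1 - 5}{12 \left(-5\right)} \left(-4\right) + 83 = 27 \cdot \frac{1}{12} \left(- \frac{1}{5}\right) \left(-4\right) \left(-4\right) + 83 = 27 \cdot \frac{1}{15} \left(-4\right) + 83 = \frac{9}{5} \left(-4\right) + 83 = - \frac{36}{5} + 83 = \frac{379}{5}$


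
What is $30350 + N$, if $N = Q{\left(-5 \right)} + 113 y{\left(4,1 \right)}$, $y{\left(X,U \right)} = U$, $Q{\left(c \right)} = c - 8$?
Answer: $30450$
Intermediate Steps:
$Q{\left(c \right)} = -8 + c$
$N = 100$ ($N = \left(-8 - 5\right) + 113 \cdot 1 = -13 + 113 = 100$)
$30350 + N = 30350 + 100 = 30450$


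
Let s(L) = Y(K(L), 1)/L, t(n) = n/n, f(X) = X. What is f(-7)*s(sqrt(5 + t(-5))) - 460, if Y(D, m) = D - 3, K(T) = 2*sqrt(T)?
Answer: -460 - 7*6**(3/4)/3 + 7*sqrt(6)/2 ≈ -460.37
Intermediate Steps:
t(n) = 1
Y(D, m) = -3 + D
s(L) = (-3 + 2*sqrt(L))/L
f(-7)*s(sqrt(5 + t(-5))) - 460 = -7*(-3 + 2*sqrt(sqrt(5 + 1)))/(sqrt(5 + 1)) - 460 = -7*(-3 + 2*sqrt(sqrt(6)))/(sqrt(6)) - 460 = -7*sqrt(6)/6*(-3 + 2*6**(1/4)) - 460 = -7*sqrt(6)*(-3 + 2*6**(1/4))/6 - 460 = -460 - 7*sqrt(6)*(-3 + 2*6**(1/4))/6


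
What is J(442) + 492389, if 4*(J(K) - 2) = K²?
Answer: 541232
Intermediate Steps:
J(K) = 2 + K²/4
J(442) + 492389 = (2 + (¼)*442²) + 492389 = (2 + (¼)*195364) + 492389 = (2 + 48841) + 492389 = 48843 + 492389 = 541232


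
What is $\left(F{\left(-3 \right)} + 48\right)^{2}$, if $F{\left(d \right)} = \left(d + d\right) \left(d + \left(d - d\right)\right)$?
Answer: $4356$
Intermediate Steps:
$F{\left(d \right)} = 2 d^{2}$ ($F{\left(d \right)} = 2 d \left(d + 0\right) = 2 d d = 2 d^{2}$)
$\left(F{\left(-3 \right)} + 48\right)^{2} = \left(2 \left(-3\right)^{2} + 48\right)^{2} = \left(2 \cdot 9 + 48\right)^{2} = \left(18 + 48\right)^{2} = 66^{2} = 4356$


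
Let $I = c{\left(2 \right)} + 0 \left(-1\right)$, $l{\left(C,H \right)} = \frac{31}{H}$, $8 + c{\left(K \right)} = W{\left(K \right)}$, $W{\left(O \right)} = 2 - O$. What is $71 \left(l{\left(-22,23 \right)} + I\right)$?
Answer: $- \frac{10863}{23} \approx -472.3$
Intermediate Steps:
$c{\left(K \right)} = -6 - K$ ($c{\left(K \right)} = -8 - \left(-2 + K\right) = -6 - K$)
$I = -8$ ($I = \left(-6 - 2\right) + 0 \left(-1\right) = \left(-6 - 2\right) + 0 = -8 + 0 = -8$)
$71 \left(l{\left(-22,23 \right)} + I\right) = 71 \left(\frac{31}{23} - 8\right) = 71 \left(- \frac{153}{23}\right) = - \frac{10863}{23}$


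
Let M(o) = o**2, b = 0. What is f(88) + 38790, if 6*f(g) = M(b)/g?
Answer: 38790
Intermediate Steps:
f(g) = 0 (f(g) = (0**2/g)/6 = (0/g)/6 = (1/6)*0 = 0)
f(88) + 38790 = 0 + 38790 = 38790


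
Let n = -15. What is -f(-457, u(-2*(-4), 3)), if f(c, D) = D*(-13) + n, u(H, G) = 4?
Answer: 67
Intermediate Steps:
f(c, D) = -15 - 13*D (f(c, D) = D*(-13) - 15 = -13*D - 15 = -15 - 13*D)
-f(-457, u(-2*(-4), 3)) = -(-15 - 13*4) = -(-15 - 52) = -1*(-67) = 67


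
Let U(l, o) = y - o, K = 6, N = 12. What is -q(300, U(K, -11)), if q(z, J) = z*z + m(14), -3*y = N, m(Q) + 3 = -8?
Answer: -89989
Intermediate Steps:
m(Q) = -11 (m(Q) = -3 - 8 = -11)
y = -4 (y = -⅓*12 = -4)
U(l, o) = -4 - o
q(z, J) = -11 + z² (q(z, J) = z*z - 11 = z² - 11 = -11 + z²)
-q(300, U(K, -11)) = -(-11 + 300²) = -(-11 + 90000) = -1*89989 = -89989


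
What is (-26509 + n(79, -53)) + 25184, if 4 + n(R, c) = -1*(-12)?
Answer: -1317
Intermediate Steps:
n(R, c) = 8 (n(R, c) = -4 - 1*(-12) = -4 + 12 = 8)
(-26509 + n(79, -53)) + 25184 = (-26509 + 8) + 25184 = -26501 + 25184 = -1317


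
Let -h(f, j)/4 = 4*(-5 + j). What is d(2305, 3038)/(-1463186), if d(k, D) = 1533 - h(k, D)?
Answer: -50061/1463186 ≈ -0.034214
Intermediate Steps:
h(f, j) = 80 - 16*j (h(f, j) = -16*(-5 + j) = -4*(-20 + 4*j) = 80 - 16*j)
d(k, D) = 1453 + 16*D (d(k, D) = 1533 - (80 - 16*D) = 1533 + (-80 + 16*D) = 1453 + 16*D)
d(2305, 3038)/(-1463186) = (1453 + 16*3038)/(-1463186) = (1453 + 48608)*(-1/1463186) = 50061*(-1/1463186) = -50061/1463186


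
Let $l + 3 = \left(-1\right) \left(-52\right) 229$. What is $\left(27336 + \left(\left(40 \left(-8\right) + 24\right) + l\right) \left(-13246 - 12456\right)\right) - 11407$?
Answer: $-298358589$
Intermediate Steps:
$l = 11905$ ($l = -3 + \left(-1\right) \left(-52\right) 229 = -3 + 52 \cdot 229 = -3 + 11908 = 11905$)
$\left(27336 + \left(\left(40 \left(-8\right) + 24\right) + l\right) \left(-13246 - 12456\right)\right) - 11407 = \left(27336 + \left(\left(40 \left(-8\right) + 24\right) + 11905\right) \left(-13246 - 12456\right)\right) - 11407 = \left(27336 + \left(\left(-320 + 24\right) + 11905\right) \left(-25702\right)\right) - 11407 = \left(27336 + \left(-296 + 11905\right) \left(-25702\right)\right) - 11407 = \left(27336 + 11609 \left(-25702\right)\right) - 11407 = \left(27336 - 298374518\right) - 11407 = -298347182 - 11407 = -298358589$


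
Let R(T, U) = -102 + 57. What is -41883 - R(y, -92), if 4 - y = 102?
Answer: -41838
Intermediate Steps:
y = -98 (y = 4 - 1*102 = 4 - 102 = -98)
R(T, U) = -45
-41883 - R(y, -92) = -41883 - 1*(-45) = -41883 + 45 = -41838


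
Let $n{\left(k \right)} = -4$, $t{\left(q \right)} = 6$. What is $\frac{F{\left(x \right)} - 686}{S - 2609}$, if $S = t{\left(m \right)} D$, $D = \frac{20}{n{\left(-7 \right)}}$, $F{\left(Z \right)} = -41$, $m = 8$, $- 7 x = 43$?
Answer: $\frac{727}{2639} \approx 0.27548$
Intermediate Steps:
$x = - \frac{43}{7}$ ($x = \left(- \frac{1}{7}\right) 43 = - \frac{43}{7} \approx -6.1429$)
$D = -5$ ($D = \frac{20}{-4} = 20 \left(- \frac{1}{4}\right) = -5$)
$S = -30$ ($S = 6 \left(-5\right) = -30$)
$\frac{F{\left(x \right)} - 686}{S - 2609} = \frac{-41 - 686}{-30 - 2609} = - \frac{727}{-2639} = \left(-727\right) \left(- \frac{1}{2639}\right) = \frac{727}{2639}$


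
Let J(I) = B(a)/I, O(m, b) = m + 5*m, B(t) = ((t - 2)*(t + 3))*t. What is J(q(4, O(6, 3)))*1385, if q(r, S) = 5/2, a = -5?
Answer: -38780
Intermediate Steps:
B(t) = t*(-2 + t)*(3 + t) (B(t) = ((-2 + t)*(3 + t))*t = t*(-2 + t)*(3 + t))
O(m, b) = 6*m
q(r, S) = 5/2 (q(r, S) = 5*(½) = 5/2)
J(I) = -70/I (J(I) = (-5*(-6 - 5 + (-5)²))/I = (-5*(-6 - 5 + 25))/I = (-5*14)/I = -70/I)
J(q(4, O(6, 3)))*1385 = -70/5/2*1385 = -70*⅖*1385 = -28*1385 = -38780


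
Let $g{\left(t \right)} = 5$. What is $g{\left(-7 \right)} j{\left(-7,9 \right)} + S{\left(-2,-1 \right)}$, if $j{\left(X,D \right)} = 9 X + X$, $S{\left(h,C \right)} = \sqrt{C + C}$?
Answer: $-350 + i \sqrt{2} \approx -350.0 + 1.4142 i$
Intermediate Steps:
$S{\left(h,C \right)} = \sqrt{2} \sqrt{C}$ ($S{\left(h,C \right)} = \sqrt{2 C} = \sqrt{2} \sqrt{C}$)
$j{\left(X,D \right)} = 10 X$
$g{\left(-7 \right)} j{\left(-7,9 \right)} + S{\left(-2,-1 \right)} = 5 \cdot 10 \left(-7\right) + \sqrt{2} \sqrt{-1} = 5 \left(-70\right) + \sqrt{2} i = -350 + i \sqrt{2}$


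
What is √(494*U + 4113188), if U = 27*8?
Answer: 2*√1054973 ≈ 2054.2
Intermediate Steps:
U = 216
√(494*U + 4113188) = √(494*216 + 4113188) = √(106704 + 4113188) = √4219892 = 2*√1054973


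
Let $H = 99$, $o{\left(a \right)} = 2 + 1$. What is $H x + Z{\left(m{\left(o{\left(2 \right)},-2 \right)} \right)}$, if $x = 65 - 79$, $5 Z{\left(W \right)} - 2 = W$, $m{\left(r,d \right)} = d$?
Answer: $-1386$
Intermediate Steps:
$o{\left(a \right)} = 3$
$Z{\left(W \right)} = \frac{2}{5} + \frac{W}{5}$
$x = -14$ ($x = 65 - 79 = -14$)
$H x + Z{\left(m{\left(o{\left(2 \right)},-2 \right)} \right)} = 99 \left(-14\right) + \left(\frac{2}{5} + \frac{1}{5} \left(-2\right)\right) = -1386 + \left(\frac{2}{5} - \frac{2}{5}\right) = -1386 + 0 = -1386$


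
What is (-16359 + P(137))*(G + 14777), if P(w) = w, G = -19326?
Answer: 73793878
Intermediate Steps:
(-16359 + P(137))*(G + 14777) = (-16359 + 137)*(-19326 + 14777) = -16222*(-4549) = 73793878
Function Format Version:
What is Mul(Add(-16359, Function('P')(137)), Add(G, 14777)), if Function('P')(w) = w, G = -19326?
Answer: 73793878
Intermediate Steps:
Mul(Add(-16359, Function('P')(137)), Add(G, 14777)) = Mul(Add(-16359, 137), Add(-19326, 14777)) = Mul(-16222, -4549) = 73793878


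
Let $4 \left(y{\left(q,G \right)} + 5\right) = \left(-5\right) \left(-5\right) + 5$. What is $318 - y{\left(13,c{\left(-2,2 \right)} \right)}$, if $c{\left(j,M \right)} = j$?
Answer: $\frac{631}{2} \approx 315.5$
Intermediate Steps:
$y{\left(q,G \right)} = \frac{5}{2}$ ($y{\left(q,G \right)} = -5 + \frac{\left(-5\right) \left(-5\right) + 5}{4} = -5 + \frac{25 + 5}{4} = -5 + \frac{1}{4} \cdot 30 = -5 + \frac{15}{2} = \frac{5}{2}$)
$318 - y{\left(13,c{\left(-2,2 \right)} \right)} = 318 - \frac{5}{2} = \frac{631}{2}$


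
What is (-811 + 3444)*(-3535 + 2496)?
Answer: -2735687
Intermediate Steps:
(-811 + 3444)*(-3535 + 2496) = 2633*(-1039) = -2735687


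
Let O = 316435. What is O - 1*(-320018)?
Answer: 636453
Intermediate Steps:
O - 1*(-320018) = 316435 - 1*(-320018) = 316435 + 320018 = 636453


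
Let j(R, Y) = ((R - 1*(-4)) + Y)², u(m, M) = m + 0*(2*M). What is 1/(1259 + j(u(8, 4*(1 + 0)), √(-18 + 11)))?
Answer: 349/488212 - 3*I*√7/244106 ≈ 0.00071485 - 3.2516e-5*I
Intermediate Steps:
u(m, M) = m (u(m, M) = m + 0 = m)
j(R, Y) = (4 + R + Y)² (j(R, Y) = ((R + 4) + Y)² = ((4 + R) + Y)² = (4 + R + Y)²)
1/(1259 + j(u(8, 4*(1 + 0)), √(-18 + 11))) = 1/(1259 + (4 + 8 + √(-18 + 11))²) = 1/(1259 + (4 + 8 + √(-7))²) = 1/(1259 + (4 + 8 + I*√7)²) = 1/(1259 + (12 + I*√7)²)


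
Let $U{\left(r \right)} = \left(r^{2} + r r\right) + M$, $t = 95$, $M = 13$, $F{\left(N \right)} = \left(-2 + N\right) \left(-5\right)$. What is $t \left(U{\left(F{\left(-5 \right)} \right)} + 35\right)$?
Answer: $237310$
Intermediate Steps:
$F{\left(N \right)} = 10 - 5 N$
$U{\left(r \right)} = 13 + 2 r^{2}$ ($U{\left(r \right)} = \left(r^{2} + r r\right) + 13 = \left(r^{2} + r^{2}\right) + 13 = 2 r^{2} + 13 = 13 + 2 r^{2}$)
$t \left(U{\left(F{\left(-5 \right)} \right)} + 35\right) = 95 \left(\left(13 + 2 \left(10 - -25\right)^{2}\right) + 35\right) = 95 \left(\left(13 + 2 \left(10 + 25\right)^{2}\right) + 35\right) = 95 \left(\left(13 + 2 \cdot 35^{2}\right) + 35\right) = 95 \left(\left(13 + 2 \cdot 1225\right) + 35\right) = 95 \left(\left(13 + 2450\right) + 35\right) = 95 \left(2463 + 35\right) = 95 \cdot 2498 = 237310$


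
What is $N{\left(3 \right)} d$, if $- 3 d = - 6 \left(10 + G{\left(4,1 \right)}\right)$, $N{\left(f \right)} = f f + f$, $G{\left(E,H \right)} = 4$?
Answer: $336$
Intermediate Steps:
$N{\left(f \right)} = f + f^{2}$ ($N{\left(f \right)} = f^{2} + f = f + f^{2}$)
$d = 28$ ($d = - \frac{\left(-6\right) \left(10 + 4\right)}{3} = - \frac{\left(-6\right) 14}{3} = \left(- \frac{1}{3}\right) \left(-84\right) = 28$)
$N{\left(3 \right)} d = 3 \left(1 + 3\right) 28 = 3 \cdot 4 \cdot 28 = 12 \cdot 28 = 336$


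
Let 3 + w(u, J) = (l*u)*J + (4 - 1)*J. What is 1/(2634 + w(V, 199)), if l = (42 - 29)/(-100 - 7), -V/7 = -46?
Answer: -107/487618 ≈ -0.00021943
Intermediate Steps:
V = 322 (V = -7*(-46) = 322)
l = -13/107 (l = 13/(-107) = 13*(-1/107) = -13/107 ≈ -0.12150)
w(u, J) = -3 + 3*J - 13*J*u/107 (w(u, J) = -3 + ((-13*u/107)*J + (4 - 1)*J) = -3 + (-13*J*u/107 + 3*J) = -3 + (3*J - 13*J*u/107) = -3 + 3*J - 13*J*u/107)
1/(2634 + w(V, 199)) = 1/(2634 + (-3 + 3*199 - 13/107*199*322)) = 1/(2634 + (-3 + 597 - 833014/107)) = 1/(2634 - 769456/107) = 1/(-487618/107) = -107/487618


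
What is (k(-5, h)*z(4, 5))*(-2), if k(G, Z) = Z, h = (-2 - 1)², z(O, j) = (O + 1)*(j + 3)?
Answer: -720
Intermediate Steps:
z(O, j) = (1 + O)*(3 + j)
h = 9 (h = (-3)² = 9)
(k(-5, h)*z(4, 5))*(-2) = (9*(3 + 5 + 3*4 + 4*5))*(-2) = (9*(3 + 5 + 12 + 20))*(-2) = (9*40)*(-2) = 360*(-2) = -720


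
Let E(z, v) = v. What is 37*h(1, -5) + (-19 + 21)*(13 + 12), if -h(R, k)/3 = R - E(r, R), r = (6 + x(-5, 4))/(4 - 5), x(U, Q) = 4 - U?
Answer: 50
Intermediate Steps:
r = -15 (r = (6 + (4 - 1*(-5)))/(4 - 5) = (6 + (4 + 5))/(-1) = (6 + 9)*(-1) = 15*(-1) = -15)
h(R, k) = 0 (h(R, k) = -3*(R - R) = -3*0 = 0)
37*h(1, -5) + (-19 + 21)*(13 + 12) = 37*0 + (-19 + 21)*(13 + 12) = 0 + 2*25 = 0 + 50 = 50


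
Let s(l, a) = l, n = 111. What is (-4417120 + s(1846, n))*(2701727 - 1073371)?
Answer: -7189637909544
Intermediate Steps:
(-4417120 + s(1846, n))*(2701727 - 1073371) = (-4417120 + 1846)*(2701727 - 1073371) = -4415274*1628356 = -7189637909544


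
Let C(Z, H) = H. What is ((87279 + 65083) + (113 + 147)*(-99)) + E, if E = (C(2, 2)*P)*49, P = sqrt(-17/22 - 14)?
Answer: 126622 + 245*I*sqrt(286)/11 ≈ 1.2662e+5 + 376.67*I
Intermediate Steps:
P = 5*I*sqrt(286)/22 (P = sqrt(-17*1/22 - 14) = sqrt(-17/22 - 14) = sqrt(-325/22) = 5*I*sqrt(286)/22 ≈ 3.8435*I)
E = 245*I*sqrt(286)/11 (E = (2*(5*I*sqrt(286)/22))*49 = (5*I*sqrt(286)/11)*49 = 245*I*sqrt(286)/11 ≈ 376.67*I)
((87279 + 65083) + (113 + 147)*(-99)) + E = ((87279 + 65083) + (113 + 147)*(-99)) + 245*I*sqrt(286)/11 = (152362 + 260*(-99)) + 245*I*sqrt(286)/11 = (152362 - 25740) + 245*I*sqrt(286)/11 = 126622 + 245*I*sqrt(286)/11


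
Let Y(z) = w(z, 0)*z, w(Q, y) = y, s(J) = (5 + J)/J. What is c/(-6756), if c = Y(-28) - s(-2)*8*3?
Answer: -3/563 ≈ -0.0053286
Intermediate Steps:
s(J) = (5 + J)/J
Y(z) = 0 (Y(z) = 0*z = 0)
c = 36 (c = 0 - ((5 - 2)/(-2))*8*3 = 0 - -½*3*8*3 = 0 - (-3/2*8)*3 = 0 - (-12)*3 = 0 - 1*(-36) = 0 + 36 = 36)
c/(-6756) = 36/(-6756) = 36*(-1/6756) = -3/563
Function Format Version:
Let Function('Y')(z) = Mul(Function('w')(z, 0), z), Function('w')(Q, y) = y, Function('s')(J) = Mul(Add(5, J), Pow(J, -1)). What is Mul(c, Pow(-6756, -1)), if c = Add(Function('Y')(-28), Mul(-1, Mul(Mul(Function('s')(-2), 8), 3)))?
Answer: Rational(-3, 563) ≈ -0.0053286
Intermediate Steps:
Function('s')(J) = Mul(Pow(J, -1), Add(5, J))
Function('Y')(z) = 0 (Function('Y')(z) = Mul(0, z) = 0)
c = 36 (c = Add(0, Mul(-1, Mul(Mul(Mul(Pow(-2, -1), Add(5, -2)), 8), 3))) = Add(0, Mul(-1, Mul(Mul(Mul(Rational(-1, 2), 3), 8), 3))) = Add(0, Mul(-1, Mul(Mul(Rational(-3, 2), 8), 3))) = Add(0, Mul(-1, Mul(-12, 3))) = Add(0, Mul(-1, -36)) = Add(0, 36) = 36)
Mul(c, Pow(-6756, -1)) = Mul(36, Pow(-6756, -1)) = Mul(36, Rational(-1, 6756)) = Rational(-3, 563)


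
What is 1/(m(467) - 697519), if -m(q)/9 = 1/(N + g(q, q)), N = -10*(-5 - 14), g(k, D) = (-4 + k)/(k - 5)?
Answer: -88243/61551173275 ≈ -1.4337e-6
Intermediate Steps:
g(k, D) = (-4 + k)/(-5 + k)
N = 190 (N = -10*(-19) = 190)
m(q) = -9/(190 + (-4 + q)/(-5 + q))
1/(m(467) - 697519) = 1/(9*(5 - 1*467)/(-954 + 191*467) - 697519) = 1/(9*(5 - 467)/(-954 + 89197) - 697519) = 1/(9*(-462)/88243 - 697519) = 1/(9*(1/88243)*(-462) - 697519) = 1/(-4158/88243 - 697519) = 1/(-61551173275/88243) = -88243/61551173275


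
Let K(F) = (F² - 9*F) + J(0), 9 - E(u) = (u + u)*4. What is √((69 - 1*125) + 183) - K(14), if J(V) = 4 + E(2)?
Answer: -67 + √127 ≈ -55.731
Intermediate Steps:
E(u) = 9 - 8*u (E(u) = 9 - (u + u)*4 = 9 - 2*u*4 = 9 - 8*u)
J(V) = -3 (J(V) = 4 + (9 - 8*2) = 4 + (9 - 16) = 4 - 7 = -3)
K(F) = -3 + F² - 9*F (K(F) = (F² - 9*F) - 3 = -3 + F² - 9*F)
√((69 - 1*125) + 183) - K(14) = √((69 - 1*125) + 183) - (-3 + 14² - 9*14) = √((69 - 125) + 183) - (-3 + 196 - 126) = √(-56 + 183) - 1*67 = √127 - 67 = -67 + √127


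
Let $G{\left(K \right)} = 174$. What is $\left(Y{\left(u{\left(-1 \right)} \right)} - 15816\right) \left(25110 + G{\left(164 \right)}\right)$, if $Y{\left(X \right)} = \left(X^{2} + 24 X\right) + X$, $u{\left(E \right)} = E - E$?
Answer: $-399891744$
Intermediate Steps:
$u{\left(E \right)} = 0$
$Y{\left(X \right)} = X^{2} + 25 X$
$\left(Y{\left(u{\left(-1 \right)} \right)} - 15816\right) \left(25110 + G{\left(164 \right)}\right) = \left(0 \left(25 + 0\right) - 15816\right) \left(25110 + 174\right) = \left(0 \cdot 25 - 15816\right) 25284 = \left(0 - 15816\right) 25284 = \left(-15816\right) 25284 = -399891744$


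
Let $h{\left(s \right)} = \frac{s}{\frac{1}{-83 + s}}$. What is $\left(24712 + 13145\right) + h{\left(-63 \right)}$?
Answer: $47055$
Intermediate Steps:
$h{\left(s \right)} = s \left(-83 + s\right)$
$\left(24712 + 13145\right) + h{\left(-63 \right)} = \left(24712 + 13145\right) - 63 \left(-83 - 63\right) = 37857 - -9198 = 37857 + 9198 = 47055$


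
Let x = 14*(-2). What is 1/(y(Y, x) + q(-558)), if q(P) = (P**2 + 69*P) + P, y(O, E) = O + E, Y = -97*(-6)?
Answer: 1/272858 ≈ 3.6649e-6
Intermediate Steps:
Y = 582
x = -28
y(O, E) = E + O
q(P) = P**2 + 70*P
1/(y(Y, x) + q(-558)) = 1/((-28 + 582) - 558*(70 - 558)) = 1/(554 - 558*(-488)) = 1/(554 + 272304) = 1/272858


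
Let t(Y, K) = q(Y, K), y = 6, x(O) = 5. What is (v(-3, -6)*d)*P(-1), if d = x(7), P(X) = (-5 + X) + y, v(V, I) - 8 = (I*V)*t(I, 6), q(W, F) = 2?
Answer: 0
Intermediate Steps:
t(Y, K) = 2
v(V, I) = 8 + 2*I*V (v(V, I) = 8 + (I*V)*2 = 8 + 2*I*V)
P(X) = 1 + X (P(X) = (-5 + X) + 6 = 1 + X)
d = 5
(v(-3, -6)*d)*P(-1) = ((8 + 2*(-6)*(-3))*5)*(1 - 1) = ((8 + 36)*5)*0 = (44*5)*0 = 220*0 = 0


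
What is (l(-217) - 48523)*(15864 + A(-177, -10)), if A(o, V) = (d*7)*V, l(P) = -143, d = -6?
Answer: -792477144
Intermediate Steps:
A(o, V) = -42*V (A(o, V) = (-6*7)*V = -42*V)
(l(-217) - 48523)*(15864 + A(-177, -10)) = (-143 - 48523)*(15864 - 42*(-10)) = -48666*(15864 + 420) = -48666*16284 = -792477144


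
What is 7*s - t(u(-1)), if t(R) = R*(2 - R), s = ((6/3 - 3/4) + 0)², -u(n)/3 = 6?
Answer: 5935/16 ≈ 370.94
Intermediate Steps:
u(n) = -18 (u(n) = -3*6 = -18)
s = 25/16 (s = ((6*(⅓) - 3*¼) + 0)² = ((2 - ¾) + 0)² = (5/4 + 0)² = (5/4)² = 25/16 ≈ 1.5625)
7*s - t(u(-1)) = 7*(25/16) - (-18)*(2 - 1*(-18)) = 175/16 - (-18)*(2 + 18) = 175/16 - (-18)*20 = 175/16 - 1*(-360) = 175/16 + 360 = 5935/16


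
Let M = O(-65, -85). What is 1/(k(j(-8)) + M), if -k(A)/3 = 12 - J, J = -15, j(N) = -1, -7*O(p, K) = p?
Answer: -7/502 ≈ -0.013944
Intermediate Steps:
O(p, K) = -p/7
M = 65/7 (M = -1/7*(-65) = 65/7 ≈ 9.2857)
k(A) = -81 (k(A) = -3*(12 - 1*(-15)) = -3*(12 + 15) = -3*27 = -81)
1/(k(j(-8)) + M) = 1/(-81 + 65/7) = 1/(-502/7) = -7/502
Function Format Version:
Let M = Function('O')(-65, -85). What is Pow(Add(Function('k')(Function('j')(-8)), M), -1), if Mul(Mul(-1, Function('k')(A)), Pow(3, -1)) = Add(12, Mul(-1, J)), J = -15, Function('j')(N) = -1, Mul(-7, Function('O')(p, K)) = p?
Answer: Rational(-7, 502) ≈ -0.013944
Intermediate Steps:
Function('O')(p, K) = Mul(Rational(-1, 7), p)
M = Rational(65, 7) (M = Mul(Rational(-1, 7), -65) = Rational(65, 7) ≈ 9.2857)
Function('k')(A) = -81 (Function('k')(A) = Mul(-3, Add(12, Mul(-1, -15))) = Mul(-3, Add(12, 15)) = Mul(-3, 27) = -81)
Pow(Add(Function('k')(Function('j')(-8)), M), -1) = Pow(Add(-81, Rational(65, 7)), -1) = Pow(Rational(-502, 7), -1) = Rational(-7, 502)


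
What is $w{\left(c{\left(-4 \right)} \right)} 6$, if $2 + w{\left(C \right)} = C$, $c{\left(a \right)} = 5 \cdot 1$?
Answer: $18$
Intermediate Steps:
$c{\left(a \right)} = 5$
$w{\left(C \right)} = -2 + C$
$w{\left(c{\left(-4 \right)} \right)} 6 = \left(-2 + 5\right) 6 = 3 \cdot 6 = 18$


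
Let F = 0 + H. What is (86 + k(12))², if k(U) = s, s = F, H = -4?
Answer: 6724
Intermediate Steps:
F = -4 (F = 0 - 4 = -4)
s = -4
k(U) = -4
(86 + k(12))² = (86 - 4)² = 82² = 6724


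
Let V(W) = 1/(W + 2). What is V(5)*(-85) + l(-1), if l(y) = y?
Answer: -92/7 ≈ -13.143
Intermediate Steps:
V(W) = 1/(2 + W)
V(5)*(-85) + l(-1) = -85/(2 + 5) - 1 = -85/7 - 1 = -92/7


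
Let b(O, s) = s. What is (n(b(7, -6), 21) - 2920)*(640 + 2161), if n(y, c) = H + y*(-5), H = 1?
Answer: -8092089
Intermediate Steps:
n(y, c) = 1 - 5*y (n(y, c) = 1 + y*(-5) = 1 - 5*y)
(n(b(7, -6), 21) - 2920)*(640 + 2161) = ((1 - 5*(-6)) - 2920)*(640 + 2161) = ((1 + 30) - 2920)*2801 = (31 - 2920)*2801 = -2889*2801 = -8092089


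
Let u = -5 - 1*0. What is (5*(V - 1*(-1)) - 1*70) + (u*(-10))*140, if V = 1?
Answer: 6940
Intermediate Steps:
u = -5 (u = -5 + 0 = -5)
(5*(V - 1*(-1)) - 1*70) + (u*(-10))*140 = (5*(1 - 1*(-1)) - 1*70) - 5*(-10)*140 = (5*(1 + 1) - 70) + 50*140 = (5*2 - 70) + 7000 = (10 - 70) + 7000 = -60 + 7000 = 6940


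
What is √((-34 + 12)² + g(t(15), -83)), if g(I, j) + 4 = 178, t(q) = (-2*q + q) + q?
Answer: √658 ≈ 25.652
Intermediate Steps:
t(q) = 0 (t(q) = -q + q = 0)
g(I, j) = 174 (g(I, j) = -4 + 178 = 174)
√((-34 + 12)² + g(t(15), -83)) = √((-34 + 12)² + 174) = √((-22)² + 174) = √(484 + 174) = √658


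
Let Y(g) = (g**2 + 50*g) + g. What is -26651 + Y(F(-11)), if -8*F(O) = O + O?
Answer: -424051/16 ≈ -26503.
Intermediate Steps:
F(O) = -O/4 (F(O) = -(O + O)/8 = -O/4)
Y(g) = g**2 + 51*g
-26651 + Y(F(-11)) = -26651 + (-1/4*(-11))*(51 - 1/4*(-11)) = -26651 + 11*(51 + 11/4)/4 = -26651 + (11/4)*(215/4) = -26651 + 2365/16 = -424051/16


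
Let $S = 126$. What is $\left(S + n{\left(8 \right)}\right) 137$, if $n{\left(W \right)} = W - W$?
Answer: $17262$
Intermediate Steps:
$n{\left(W \right)} = 0$
$\left(S + n{\left(8 \right)}\right) 137 = \left(126 + 0\right) 137 = 126 \cdot 137 = 17262$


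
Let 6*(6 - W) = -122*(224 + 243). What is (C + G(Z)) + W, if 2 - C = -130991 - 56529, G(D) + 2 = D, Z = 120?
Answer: 591425/3 ≈ 1.9714e+5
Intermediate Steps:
G(D) = -2 + D
C = 187522 (C = 2 - (-130991 - 56529) = 2 - 1*(-187520) = 2 + 187520 = 187522)
W = 28505/3 (W = 6 - (-61)*(224 + 243)/3 = 6 - (-61)*467/3 = 6 - ⅙*(-56974) = 6 + 28487/3 = 28505/3 ≈ 9501.7)
(C + G(Z)) + W = (187522 + (-2 + 120)) + 28505/3 = (187522 + 118) + 28505/3 = 187640 + 28505/3 = 591425/3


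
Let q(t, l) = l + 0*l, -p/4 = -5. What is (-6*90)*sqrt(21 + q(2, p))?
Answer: -540*sqrt(41) ≈ -3457.7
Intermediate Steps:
p = 20 (p = -4*(-5) = 20)
q(t, l) = l (q(t, l) = l + 0 = l)
(-6*90)*sqrt(21 + q(2, p)) = (-6*90)*sqrt(21 + 20) = -540*sqrt(41)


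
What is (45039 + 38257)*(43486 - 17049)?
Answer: 2202096352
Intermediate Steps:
(45039 + 38257)*(43486 - 17049) = 83296*26437 = 2202096352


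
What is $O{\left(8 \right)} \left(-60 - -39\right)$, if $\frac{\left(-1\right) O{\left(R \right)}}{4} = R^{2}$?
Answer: $5376$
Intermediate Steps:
$O{\left(R \right)} = - 4 R^{2}$
$O{\left(8 \right)} \left(-60 - -39\right) = - 4 \cdot 8^{2} \left(-60 - -39\right) = \left(-4\right) 64 \left(-60 + 39\right) = \left(-256\right) \left(-21\right) = 5376$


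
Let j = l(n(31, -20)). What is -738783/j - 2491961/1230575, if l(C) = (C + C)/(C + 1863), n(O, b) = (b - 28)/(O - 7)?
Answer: 1691886993740881/4922300 ≈ 3.4372e+8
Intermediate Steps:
n(O, b) = (-28 + b)/(-7 + O)
l(C) = 2*C/(1863 + C) (l(C) = (2*C)/(1863 + C) = 2*C/(1863 + C))
j = -4/1861 (j = 2*((-28 - 20)/(-7 + 31))/(1863 + (-28 - 20)/(-7 + 31)) = 2*(-48/24)/(1863 - 48/24) = 2*((1/24)*(-48))/(1863 + (1/24)*(-48)) = 2*(-2)/(1863 - 2) = 2*(-2)/1861 = 2*(-2)*(1/1861) = -4/1861 ≈ -0.0021494)
-738783/j - 2491961/1230575 = -738783/(-4/1861) - 2491961/1230575 = -738783*(-1861/4) - 2491961*1/1230575 = 1374875163/4 - 2491961/1230575 = 1691886993740881/4922300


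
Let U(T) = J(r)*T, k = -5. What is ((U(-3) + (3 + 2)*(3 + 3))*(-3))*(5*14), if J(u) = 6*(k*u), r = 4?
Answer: -81900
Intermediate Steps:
J(u) = -30*u (J(u) = 6*(-5*u) = -30*u)
U(T) = -120*T (U(T) = (-30*4)*T = -120*T)
((U(-3) + (3 + 2)*(3 + 3))*(-3))*(5*14) = ((-120*(-3) + (3 + 2)*(3 + 3))*(-3))*(5*14) = ((360 + 5*6)*(-3))*70 = ((360 + 30)*(-3))*70 = (390*(-3))*70 = -1170*70 = -81900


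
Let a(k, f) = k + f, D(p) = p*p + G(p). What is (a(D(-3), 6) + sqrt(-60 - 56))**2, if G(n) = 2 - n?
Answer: 284 + 80*I*sqrt(29) ≈ 284.0 + 430.81*I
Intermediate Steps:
D(p) = 2 + p**2 - p (D(p) = p*p + (2 - p) = p**2 + (2 - p) = 2 + p**2 - p)
a(k, f) = f + k
(a(D(-3), 6) + sqrt(-60 - 56))**2 = ((6 + (2 + (-3)**2 - 1*(-3))) + sqrt(-60 - 56))**2 = ((6 + (2 + 9 + 3)) + sqrt(-116))**2 = ((6 + 14) + 2*I*sqrt(29))**2 = (20 + 2*I*sqrt(29))**2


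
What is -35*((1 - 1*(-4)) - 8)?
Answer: 105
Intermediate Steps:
-35*((1 - 1*(-4)) - 8) = -35*((1 + 4) - 8) = -35*(5 - 8) = -35*(-3) = 105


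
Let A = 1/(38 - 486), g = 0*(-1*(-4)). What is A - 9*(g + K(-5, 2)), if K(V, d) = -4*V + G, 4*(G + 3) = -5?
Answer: -63505/448 ≈ -141.75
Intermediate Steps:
G = -17/4 (G = -3 + (¼)*(-5) = -3 - 5/4 = -17/4 ≈ -4.2500)
g = 0 (g = 0*4 = 0)
K(V, d) = -17/4 - 4*V (K(V, d) = -4*V - 17/4 = -17/4 - 4*V)
A = -1/448 (A = 1/(-448) = -1/448 ≈ -0.0022321)
A - 9*(g + K(-5, 2)) = -1/448 - 9*(0 + (-17/4 - 4*(-5))) = -1/448 - 9*(0 + (-17/4 + 20)) = -1/448 - 9*(0 + 63/4) = -1/448 - 9*63/4 = -1/448 - 567/4 = -63505/448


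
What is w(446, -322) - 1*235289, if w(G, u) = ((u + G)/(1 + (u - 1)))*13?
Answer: -37882335/161 ≈ -2.3529e+5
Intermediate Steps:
w(G, u) = 13*(G + u)/u (w(G, u) = ((G + u)/(1 + (-1 + u)))*13 = ((G + u)/u)*13 = 13*(G + u)/u)
w(446, -322) - 1*235289 = (13 + 13*446/(-322)) - 1*235289 = (13 + 13*446*(-1/322)) - 235289 = (13 - 2899/161) - 235289 = -806/161 - 235289 = -37882335/161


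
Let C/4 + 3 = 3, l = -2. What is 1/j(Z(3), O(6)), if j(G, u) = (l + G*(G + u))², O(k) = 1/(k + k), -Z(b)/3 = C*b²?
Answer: ¼ ≈ 0.25000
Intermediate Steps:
C = 0 (C = -12 + 4*3 = -12 + 12 = 0)
Z(b) = 0 (Z(b) = -0*b² = -3*0 = 0)
O(k) = 1/(2*k)
j(G, u) = (-2 + G*(G + u))²
1/j(Z(3), O(6)) = 1/((-2 + 0² + 0*((½)/6))²) = 1/((-2 + 0 + 0*((½)*(⅙)))²) = 1/((-2 + 0 + 0*(1/12))²) = 1/((-2 + 0 + 0)²) = 1/((-2)²) = 1/4 = ¼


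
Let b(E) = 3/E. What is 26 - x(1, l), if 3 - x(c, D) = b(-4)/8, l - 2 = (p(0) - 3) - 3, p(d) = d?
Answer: 733/32 ≈ 22.906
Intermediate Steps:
l = -4 (l = 2 + ((0 - 3) - 3) = 2 + (-3 - 3) = 2 - 6 = -4)
x(c, D) = 99/32 (x(c, D) = 3 - 3/(-4)/8 = 3 - 3*(-¼)/8 = 3 - (-3)/(4*8) = 3 - 1*(-3/32) = 3 + 3/32 = 99/32)
26 - x(1, l) = 26 - 1*99/32 = 26 - 99/32 = 733/32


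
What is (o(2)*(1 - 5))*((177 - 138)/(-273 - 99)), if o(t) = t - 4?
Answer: -26/31 ≈ -0.83871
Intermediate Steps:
o(t) = -4 + t
(o(2)*(1 - 5))*((177 - 138)/(-273 - 99)) = ((-4 + 2)*(1 - 5))*((177 - 138)/(-273 - 99)) = (-2*(-4))*(39/(-372)) = 8*(39*(-1/372)) = 8*(-13/124) = -26/31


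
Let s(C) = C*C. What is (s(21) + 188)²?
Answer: 395641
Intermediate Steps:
s(C) = C²
(s(21) + 188)² = (21² + 188)² = (441 + 188)² = 629² = 395641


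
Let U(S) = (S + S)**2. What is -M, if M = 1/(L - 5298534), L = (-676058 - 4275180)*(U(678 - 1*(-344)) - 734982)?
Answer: 1/17046889975586 ≈ 5.8662e-14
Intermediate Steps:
U(S) = 4*S**2 (U(S) = (2*S)**2 = 4*S**2)
L = -17046884677052 (L = (-676058 - 4275180)*(4*(678 - 1*(-344))**2 - 734982) = -4951238*(4*(678 + 344)**2 - 734982) = -4951238*(4*1022**2 - 734982) = -4951238*(4*1044484 - 734982) = -4951238*(4177936 - 734982) = -4951238*3442954 = -17046884677052)
M = -1/17046889975586 (M = 1/(-17046884677052 - 5298534) = 1/(-17046889975586) = -1/17046889975586 ≈ -5.8662e-14)
-M = -1*(-1/17046889975586) = 1/17046889975586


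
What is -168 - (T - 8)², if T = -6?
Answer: -364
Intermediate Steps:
-168 - (T - 8)² = -168 - (-6 - 8)² = -168 - 1*(-14)² = -168 - 1*196 = -168 - 196 = -364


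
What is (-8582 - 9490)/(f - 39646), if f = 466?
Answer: 1506/3265 ≈ 0.46126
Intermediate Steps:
(-8582 - 9490)/(f - 39646) = (-8582 - 9490)/(466 - 39646) = -18072/(-39180) = -18072*(-1/39180) = 1506/3265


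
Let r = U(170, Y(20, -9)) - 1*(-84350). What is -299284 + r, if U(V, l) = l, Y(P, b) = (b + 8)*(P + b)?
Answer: -214945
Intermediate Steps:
Y(P, b) = (8 + b)*(P + b)
r = 84339 (r = ((-9)² + 8*20 + 8*(-9) + 20*(-9)) - 1*(-84350) = (81 + 160 - 72 - 180) + 84350 = -11 + 84350 = 84339)
-299284 + r = -299284 + 84339 = -214945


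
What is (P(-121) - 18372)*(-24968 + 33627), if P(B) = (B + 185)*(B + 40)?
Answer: -203971404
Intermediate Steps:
P(B) = (40 + B)*(185 + B) (P(B) = (185 + B)*(40 + B) = (40 + B)*(185 + B))
(P(-121) - 18372)*(-24968 + 33627) = ((7400 + (-121)**2 + 225*(-121)) - 18372)*(-24968 + 33627) = ((7400 + 14641 - 27225) - 18372)*8659 = (-5184 - 18372)*8659 = -23556*8659 = -203971404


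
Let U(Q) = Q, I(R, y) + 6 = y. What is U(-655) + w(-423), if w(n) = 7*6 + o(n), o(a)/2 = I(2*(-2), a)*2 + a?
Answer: -3175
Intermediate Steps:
I(R, y) = -6 + y
o(a) = -24 + 6*a (o(a) = 2*((-6 + a)*2 + a) = 2*((-12 + 2*a) + a) = 2*(-12 + 3*a) = -24 + 6*a)
w(n) = 18 + 6*n (w(n) = 7*6 + (-24 + 6*n) = 42 + (-24 + 6*n) = 18 + 6*n)
U(-655) + w(-423) = -655 + (18 + 6*(-423)) = -655 + (18 - 2538) = -655 - 2520 = -3175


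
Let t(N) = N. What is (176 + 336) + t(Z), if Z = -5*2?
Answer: 502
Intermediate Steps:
Z = -10
(176 + 336) + t(Z) = (176 + 336) - 10 = 512 - 10 = 502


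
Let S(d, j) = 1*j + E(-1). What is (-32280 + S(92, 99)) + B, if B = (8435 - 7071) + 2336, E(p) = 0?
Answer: -28481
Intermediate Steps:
S(d, j) = j (S(d, j) = 1*j + 0 = j + 0 = j)
B = 3700 (B = 1364 + 2336 = 3700)
(-32280 + S(92, 99)) + B = (-32280 + 99) + 3700 = -32181 + 3700 = -28481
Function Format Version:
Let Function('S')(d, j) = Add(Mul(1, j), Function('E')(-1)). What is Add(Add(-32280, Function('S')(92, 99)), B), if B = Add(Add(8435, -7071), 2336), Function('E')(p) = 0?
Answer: -28481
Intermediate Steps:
Function('S')(d, j) = j (Function('S')(d, j) = Add(Mul(1, j), 0) = Add(j, 0) = j)
B = 3700 (B = Add(1364, 2336) = 3700)
Add(Add(-32280, Function('S')(92, 99)), B) = Add(Add(-32280, 99), 3700) = Add(-32181, 3700) = -28481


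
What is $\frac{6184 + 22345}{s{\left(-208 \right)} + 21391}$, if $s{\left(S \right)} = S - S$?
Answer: $\frac{28529}{21391} \approx 1.3337$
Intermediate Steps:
$s{\left(S \right)} = 0$
$\frac{6184 + 22345}{s{\left(-208 \right)} + 21391} = \frac{6184 + 22345}{0 + 21391} = \frac{28529}{21391}$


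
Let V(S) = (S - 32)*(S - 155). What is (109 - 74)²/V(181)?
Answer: 1225/3874 ≈ 0.31621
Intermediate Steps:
V(S) = (-155 + S)*(-32 + S) (V(S) = (-32 + S)*(-155 + S) = (-155 + S)*(-32 + S))
(109 - 74)²/V(181) = (109 - 74)²/(4960 + 181² - 187*181) = 35²/(4960 + 32761 - 33847) = 1225/3874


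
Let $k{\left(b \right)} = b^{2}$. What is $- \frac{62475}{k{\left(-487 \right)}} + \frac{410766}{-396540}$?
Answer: $- \frac{20365799659}{15674499210} \approx -1.2993$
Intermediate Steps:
$- \frac{62475}{k{\left(-487 \right)}} + \frac{410766}{-396540} = - \frac{62475}{\left(-487\right)^{2}} + \frac{410766}{-396540} = - \frac{62475}{237169} + 410766 \left(- \frac{1}{396540}\right) = \left(-62475\right) \frac{1}{237169} - \frac{68461}{66090} = - \frac{62475}{237169} - \frac{68461}{66090} = - \frac{20365799659}{15674499210}$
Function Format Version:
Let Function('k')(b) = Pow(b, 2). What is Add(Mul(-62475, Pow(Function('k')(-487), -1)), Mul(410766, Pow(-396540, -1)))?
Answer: Rational(-20365799659, 15674499210) ≈ -1.2993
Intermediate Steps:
Add(Mul(-62475, Pow(Function('k')(-487), -1)), Mul(410766, Pow(-396540, -1))) = Add(Mul(-62475, Pow(Pow(-487, 2), -1)), Mul(410766, Pow(-396540, -1))) = Add(Mul(-62475, Pow(237169, -1)), Mul(410766, Rational(-1, 396540))) = Add(Mul(-62475, Rational(1, 237169)), Rational(-68461, 66090)) = Add(Rational(-62475, 237169), Rational(-68461, 66090)) = Rational(-20365799659, 15674499210)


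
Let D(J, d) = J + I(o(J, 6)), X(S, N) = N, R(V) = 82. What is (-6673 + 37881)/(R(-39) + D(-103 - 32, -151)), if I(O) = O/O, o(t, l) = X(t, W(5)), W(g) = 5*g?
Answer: -7802/13 ≈ -600.15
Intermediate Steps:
o(t, l) = 25 (o(t, l) = 5*5 = 25)
I(O) = 1
D(J, d) = 1 + J (D(J, d) = J + 1 = 1 + J)
(-6673 + 37881)/(R(-39) + D(-103 - 32, -151)) = (-6673 + 37881)/(82 + (1 + (-103 - 32))) = 31208/(82 + (1 - 135)) = 31208/(82 - 134) = 31208/(-52) = 31208*(-1/52) = -7802/13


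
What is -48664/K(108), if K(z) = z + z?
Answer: -6083/27 ≈ -225.30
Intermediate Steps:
K(z) = 2*z
-48664/K(108) = -48664/(2*108) = -48664/216 = -48664*1/216 = -6083/27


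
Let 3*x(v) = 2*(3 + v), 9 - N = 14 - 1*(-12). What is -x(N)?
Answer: 28/3 ≈ 9.3333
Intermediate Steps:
N = -17 (N = 9 - (14 - 1*(-12)) = 9 - (14 + 12) = 9 - 1*26 = 9 - 26 = -17)
x(v) = 2 + 2*v/3 (x(v) = (2*(3 + v))/3 = (6 + 2*v)/3 = 2 + 2*v/3)
-x(N) = -(2 + (⅔)*(-17)) = -(2 - 34/3) = -1*(-28/3) = 28/3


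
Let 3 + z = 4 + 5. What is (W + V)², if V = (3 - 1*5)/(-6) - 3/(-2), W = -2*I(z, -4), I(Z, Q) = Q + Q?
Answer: 11449/36 ≈ 318.03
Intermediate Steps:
z = 6 (z = -3 + (4 + 5) = -3 + 9 = 6)
I(Z, Q) = 2*Q
W = 16 (W = -4*(-4) = -2*(-8) = 16)
V = 11/6 (V = (3 - 5)*(-⅙) - 3*(-½) = -2*(-⅙) + 3/2 = ⅓ + 3/2 = 11/6 ≈ 1.8333)
(W + V)² = (16 + 11/6)² = (107/6)² = 11449/36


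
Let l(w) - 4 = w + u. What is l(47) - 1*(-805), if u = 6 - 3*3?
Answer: 853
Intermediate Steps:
u = -3 (u = 6 - 9 = -3)
l(w) = 1 + w (l(w) = 4 + (w - 3) = 4 + (-3 + w) = 1 + w)
l(47) - 1*(-805) = (1 + 47) - 1*(-805) = 48 + 805 = 853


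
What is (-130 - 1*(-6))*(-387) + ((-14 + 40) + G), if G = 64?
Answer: 48078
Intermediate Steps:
(-130 - 1*(-6))*(-387) + ((-14 + 40) + G) = (-130 - 1*(-6))*(-387) + ((-14 + 40) + 64) = (-130 + 6)*(-387) + (26 + 64) = -124*(-387) + 90 = 47988 + 90 = 48078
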